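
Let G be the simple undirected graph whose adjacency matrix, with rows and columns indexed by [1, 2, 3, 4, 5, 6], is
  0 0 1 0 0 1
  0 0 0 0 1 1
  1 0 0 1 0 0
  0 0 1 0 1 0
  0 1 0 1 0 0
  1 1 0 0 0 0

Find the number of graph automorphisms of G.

12

Every vertex has degree 2 and the graph is connected, so G is the 6-cycle C_6. The automorphisms of the 6-cycle are exactly the symmetries of a regular 6-gon: the dihedral group D_6, |D_6| = 12.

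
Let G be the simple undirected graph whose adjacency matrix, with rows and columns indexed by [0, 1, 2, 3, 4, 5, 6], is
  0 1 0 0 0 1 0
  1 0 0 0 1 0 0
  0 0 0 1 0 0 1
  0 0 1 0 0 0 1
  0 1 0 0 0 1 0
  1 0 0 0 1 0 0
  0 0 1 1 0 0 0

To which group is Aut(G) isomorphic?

G has two connected components, {0, 1, 4, 5} and {2, 3, 6}; each is 2-regular, so G = C_4 ⊔ C_3. No automorphism exchanges components of different sizes, hence Aut(G) is the direct product D_4 × D_3, order 48.

D_4 × D_3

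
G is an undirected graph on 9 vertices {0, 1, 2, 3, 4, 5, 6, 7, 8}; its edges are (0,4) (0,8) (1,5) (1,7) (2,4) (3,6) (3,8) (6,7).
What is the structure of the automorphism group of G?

The degree sequence is [2, 2, 1, 2, 2, 1, 2, 2, 2]; the two degree-1 vertices 2 and 5 are the ends of a path, so G = P_9. The only nontrivial automorphism of a path is the end-to-end reflection, so Aut(G) ≅ Z_2.

C_2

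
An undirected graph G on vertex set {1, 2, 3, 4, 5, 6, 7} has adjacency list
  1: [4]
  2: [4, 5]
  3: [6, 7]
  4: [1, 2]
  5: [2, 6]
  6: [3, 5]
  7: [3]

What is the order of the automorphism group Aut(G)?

2

The degree sequence is [1, 2, 2, 2, 2, 2, 1]; the two degree-1 vertices 1 and 7 are the ends of a path, so G = P_7. The only nontrivial automorphism of a path is the end-to-end reflection, so Aut(G) ≅ Z_2.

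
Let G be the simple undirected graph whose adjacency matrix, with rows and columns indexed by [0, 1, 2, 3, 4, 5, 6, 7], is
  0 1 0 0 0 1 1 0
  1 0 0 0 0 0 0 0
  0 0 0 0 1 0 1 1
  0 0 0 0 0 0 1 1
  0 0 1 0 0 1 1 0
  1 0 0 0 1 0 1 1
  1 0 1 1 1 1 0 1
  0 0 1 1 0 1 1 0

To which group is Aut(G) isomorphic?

The degree sequence is [3, 1, 3, 2, 3, 4, 6, 4]. Checking the degree-preserving permutations of the vertex set shows that none except the identity preserves every edge, so Aut(G) is trivial.

{e}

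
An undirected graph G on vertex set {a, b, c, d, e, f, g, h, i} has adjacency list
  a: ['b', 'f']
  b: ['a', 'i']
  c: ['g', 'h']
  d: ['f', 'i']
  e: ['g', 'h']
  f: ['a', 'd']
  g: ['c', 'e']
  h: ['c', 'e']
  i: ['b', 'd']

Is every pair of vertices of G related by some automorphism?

G has two connected components, {a, b, d, f, i} and {c, e, g, h}; each is 2-regular, so G = C_5 ⊔ C_4. The orbit of a under Aut(G) is {a, b, d, f, i}, which does not contain c, so G is not vertex-transitive.

No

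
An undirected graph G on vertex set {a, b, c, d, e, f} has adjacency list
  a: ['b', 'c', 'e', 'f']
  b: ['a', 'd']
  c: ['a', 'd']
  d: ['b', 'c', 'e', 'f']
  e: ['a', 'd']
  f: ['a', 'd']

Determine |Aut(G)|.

48

The vertices split by degree into {a, d} (degree 4) and {b, c, e, f} (degree 2); every edge runs between the two parts, so G is the complete bipartite graph K_{2,4}. The parts have unequal sizes, so no automorphism swaps them; each part is permuted independently, giving S_4 × S_2 of order 4!·2! = 48.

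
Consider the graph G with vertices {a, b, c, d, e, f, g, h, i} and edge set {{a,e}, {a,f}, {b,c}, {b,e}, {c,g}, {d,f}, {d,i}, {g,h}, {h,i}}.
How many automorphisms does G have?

Every vertex has degree 2 and the graph is connected, so G is the 9-cycle C_9. The automorphisms of the 9-cycle are exactly the symmetries of a regular 9-gon: the dihedral group D_9, |D_9| = 18.

18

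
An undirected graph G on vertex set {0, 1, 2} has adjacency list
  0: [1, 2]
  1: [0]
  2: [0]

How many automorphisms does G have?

The degree sequence is [2, 1, 1]; the two degree-1 vertices 1 and 2 are the ends of a path, so G = P_3. A path has exactly one nontrivial symmetry — reversal — giving Aut(G) of order 2.

2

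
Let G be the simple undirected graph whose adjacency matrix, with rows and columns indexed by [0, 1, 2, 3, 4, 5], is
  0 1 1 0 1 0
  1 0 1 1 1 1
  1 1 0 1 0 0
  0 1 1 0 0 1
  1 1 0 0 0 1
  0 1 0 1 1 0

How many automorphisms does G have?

10

Vertex 1 is the unique vertex of degree 5; the remaining 5 vertices each have degree 3 and induce a cycle, so G is the wheel on 6 vertices with hub 1. Every automorphism fixes the hub and acts on the rim 5-cycle, so Aut(G) ≅ Aut(C_5) = D_5 of order 10.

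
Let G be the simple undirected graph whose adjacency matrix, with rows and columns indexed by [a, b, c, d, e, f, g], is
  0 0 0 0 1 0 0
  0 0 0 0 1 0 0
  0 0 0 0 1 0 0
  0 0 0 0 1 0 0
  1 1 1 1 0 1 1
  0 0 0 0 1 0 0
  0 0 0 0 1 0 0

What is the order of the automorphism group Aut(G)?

Vertex e has degree 6 and every other vertex has degree 1, so G is the star K_{1,6} with centre e. Any automorphism fixes the centre and permutes the 6 leaves freely, so Aut(G) ≅ S_6 of order 6! = 720.

720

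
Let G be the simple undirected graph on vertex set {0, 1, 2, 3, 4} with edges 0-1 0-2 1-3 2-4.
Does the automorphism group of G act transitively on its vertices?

Automorphisms preserve degree, but G has vertices of degree 1 and vertices of degree 2; no automorphism maps one to the other, so G is not vertex-transitive.

No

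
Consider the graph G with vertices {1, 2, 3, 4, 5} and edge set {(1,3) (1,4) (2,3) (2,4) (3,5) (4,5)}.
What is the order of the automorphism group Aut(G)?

12

The vertices split by degree into {3, 4} (degree 3) and {1, 2, 5} (degree 2); every edge runs between the two parts, so G is the complete bipartite graph K_{2,3}. The parts have unequal sizes, so no automorphism swaps them; each part is permuted independently, giving S_3 × S_2 of order 3!·2! = 12.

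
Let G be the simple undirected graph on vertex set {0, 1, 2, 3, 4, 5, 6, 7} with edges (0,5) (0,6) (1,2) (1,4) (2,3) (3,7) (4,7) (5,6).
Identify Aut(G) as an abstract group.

G has two connected components, {1, 2, 3, 4, 7} and {0, 5, 6}; each is 2-regular, so G = C_5 ⊔ C_3. No automorphism exchanges components of different sizes, hence Aut(G) is the direct product D_3 × D_5, order 60.

D_3 × D_5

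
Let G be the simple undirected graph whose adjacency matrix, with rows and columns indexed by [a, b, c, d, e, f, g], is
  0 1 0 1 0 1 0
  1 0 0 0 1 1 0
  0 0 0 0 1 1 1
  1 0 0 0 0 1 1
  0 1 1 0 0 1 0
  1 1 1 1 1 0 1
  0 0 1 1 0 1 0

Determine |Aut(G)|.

Vertex f is the unique vertex of degree 6; the remaining 6 vertices each have degree 3 and induce a cycle, so G is the wheel on 7 vertices with hub f. Every automorphism fixes the hub and acts on the rim 6-cycle, so Aut(G) ≅ Aut(C_6) = D_6 of order 12.

12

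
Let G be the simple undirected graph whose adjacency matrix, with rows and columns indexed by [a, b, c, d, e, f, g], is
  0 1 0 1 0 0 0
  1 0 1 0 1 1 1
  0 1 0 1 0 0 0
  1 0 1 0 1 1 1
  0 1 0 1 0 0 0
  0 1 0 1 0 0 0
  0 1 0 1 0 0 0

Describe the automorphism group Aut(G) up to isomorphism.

S_2 × S_5

The vertices split by degree into {b, d} (degree 5) and {a, c, e, f, g} (degree 2); every edge runs between the two parts, so G is the complete bipartite graph K_{2,5}. The parts have unequal sizes, so no automorphism swaps them; each part is permuted independently, giving S_2 × S_5 of order 2!·5! = 240.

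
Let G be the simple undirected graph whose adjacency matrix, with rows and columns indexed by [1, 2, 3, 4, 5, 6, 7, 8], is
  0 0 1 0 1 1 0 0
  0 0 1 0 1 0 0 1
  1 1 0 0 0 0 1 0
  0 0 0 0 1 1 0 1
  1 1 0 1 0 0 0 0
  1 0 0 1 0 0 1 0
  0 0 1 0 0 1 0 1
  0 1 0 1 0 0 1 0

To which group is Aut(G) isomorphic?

Z_2^3 ⋊ S_3

G is 3-regular and bipartite on 2^3 = 8 vertices with girth 4; it is the hypercube graph Q_3. Aut(Q_3) consists of the signed permutations of the 3 coordinate axes: 3! permutations times 2^3 sign flips, so |Aut| = 2^3·3! = 48.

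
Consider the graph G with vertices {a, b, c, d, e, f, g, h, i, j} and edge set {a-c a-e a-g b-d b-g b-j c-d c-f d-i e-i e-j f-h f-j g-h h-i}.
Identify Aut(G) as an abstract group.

S_5

G is 3-regular on 10 vertices with no triangles and no 4-cycles (girth 5): this is the Petersen graph. Viewing the Petersen graph as the Kneser graph K(5,2) — vertices are 2-subsets of {1,…,5}, edges join disjoint pairs — its automorphisms are exactly the permutations of the 5-element set, so Aut ≅ S_5 of order 120.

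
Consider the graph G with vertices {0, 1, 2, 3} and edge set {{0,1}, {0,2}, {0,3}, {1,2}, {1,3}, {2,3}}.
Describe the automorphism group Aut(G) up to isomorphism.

the symmetric group on 4 letters

Every vertex has degree 3, so G is the complete graph K_4. Any permutation of the 4 vertices preserves K_4, so Aut(K_4) = S_4 of order 4! = 24.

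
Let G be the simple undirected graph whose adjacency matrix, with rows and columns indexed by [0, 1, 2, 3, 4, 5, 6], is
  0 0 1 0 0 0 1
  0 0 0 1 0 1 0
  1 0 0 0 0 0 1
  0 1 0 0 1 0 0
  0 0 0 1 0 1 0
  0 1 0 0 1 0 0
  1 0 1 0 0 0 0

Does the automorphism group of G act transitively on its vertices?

G has two connected components, {1, 3, 4, 5} and {0, 2, 6}; each is 2-regular, so G = C_4 ⊔ C_3. The orbit of 0 under Aut(G) is {0, 2, 6}, which does not contain 1, so G is not vertex-transitive.

No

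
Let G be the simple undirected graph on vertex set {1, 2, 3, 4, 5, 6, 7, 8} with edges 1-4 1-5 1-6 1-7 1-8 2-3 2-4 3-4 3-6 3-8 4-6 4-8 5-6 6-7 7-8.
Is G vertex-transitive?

Vertex 7 is the only vertex of degree 3, so every automorphism fixes it; G is not vertex-transitive.

No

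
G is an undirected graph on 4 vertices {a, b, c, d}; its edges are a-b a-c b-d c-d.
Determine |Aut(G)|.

G is 2-regular and bipartite on 2^2 = 4 vertices with girth 4; it is the hypercube graph Q_2. Aut(Q_2) consists of the signed permutations of the 2 coordinate axes: 2! permutations times 2^2 sign flips, so |Aut| = 2^2·2! = 8.

8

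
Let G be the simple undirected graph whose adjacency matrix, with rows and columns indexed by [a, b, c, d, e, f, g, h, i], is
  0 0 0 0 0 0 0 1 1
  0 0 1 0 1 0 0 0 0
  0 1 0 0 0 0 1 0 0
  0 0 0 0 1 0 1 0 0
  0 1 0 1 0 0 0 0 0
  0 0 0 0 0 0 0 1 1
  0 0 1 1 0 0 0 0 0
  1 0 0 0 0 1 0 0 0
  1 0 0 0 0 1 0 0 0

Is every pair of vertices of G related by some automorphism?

No

G has two connected components, {b, c, d, e, g} and {a, f, h, i}; each is 2-regular, so G = C_5 ⊔ C_4. The orbit of a under Aut(G) is {a, f, h, i}, which does not contain b, so G is not vertex-transitive.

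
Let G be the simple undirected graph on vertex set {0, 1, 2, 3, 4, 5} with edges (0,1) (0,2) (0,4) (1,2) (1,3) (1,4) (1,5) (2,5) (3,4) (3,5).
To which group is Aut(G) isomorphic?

Vertex 1 is the unique vertex of degree 5; the remaining 5 vertices each have degree 3 and induce a cycle, so G is the wheel on 6 vertices with hub 1. Every automorphism fixes the hub and acts on the rim 5-cycle, so Aut(G) ≅ Aut(C_5) = D_5 of order 10.

D_5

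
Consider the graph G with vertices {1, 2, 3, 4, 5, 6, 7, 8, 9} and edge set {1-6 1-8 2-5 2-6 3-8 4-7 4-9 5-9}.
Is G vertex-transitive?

Automorphisms preserve degree, but G has vertices of degree 1 and vertices of degree 2; no automorphism maps one to the other, so G is not vertex-transitive.

No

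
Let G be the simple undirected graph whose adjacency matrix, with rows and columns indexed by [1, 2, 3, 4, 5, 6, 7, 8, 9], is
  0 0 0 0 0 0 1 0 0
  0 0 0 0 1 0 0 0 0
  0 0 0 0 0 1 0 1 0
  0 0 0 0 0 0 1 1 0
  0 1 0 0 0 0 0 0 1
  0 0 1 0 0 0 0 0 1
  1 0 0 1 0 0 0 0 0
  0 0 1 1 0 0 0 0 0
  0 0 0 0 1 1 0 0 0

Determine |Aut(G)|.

2

The degree sequence is [1, 1, 2, 2, 2, 2, 2, 2, 2]; the two degree-1 vertices 1 and 2 are the ends of a path, so G = P_9. The only nontrivial automorphism of a path is the end-to-end reflection, so Aut(G) ≅ Z_2.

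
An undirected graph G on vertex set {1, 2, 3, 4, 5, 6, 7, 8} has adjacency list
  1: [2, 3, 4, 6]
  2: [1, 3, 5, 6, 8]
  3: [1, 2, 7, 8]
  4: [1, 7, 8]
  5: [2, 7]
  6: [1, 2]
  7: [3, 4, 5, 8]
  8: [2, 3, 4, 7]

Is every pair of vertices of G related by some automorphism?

No

Vertex 2 is the only vertex of degree 5, so every automorphism fixes it; G is not vertex-transitive.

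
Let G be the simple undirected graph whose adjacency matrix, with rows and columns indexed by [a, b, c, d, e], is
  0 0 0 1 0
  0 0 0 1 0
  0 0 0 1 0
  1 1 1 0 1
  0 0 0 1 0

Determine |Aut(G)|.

Vertex d has degree 4 and every other vertex has degree 1, so G is the star K_{1,4} with centre d. The 4 leaves are pairwise interchangeable while the centre is fixed, giving Aut(G) = S_4.

24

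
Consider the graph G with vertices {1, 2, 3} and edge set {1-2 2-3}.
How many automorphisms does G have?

2

The degree sequence is [1, 2, 1]; the two degree-1 vertices 1 and 3 are the ends of a path, so G = P_3. The only nontrivial automorphism of a path is the end-to-end reflection, so Aut(G) ≅ Z_2.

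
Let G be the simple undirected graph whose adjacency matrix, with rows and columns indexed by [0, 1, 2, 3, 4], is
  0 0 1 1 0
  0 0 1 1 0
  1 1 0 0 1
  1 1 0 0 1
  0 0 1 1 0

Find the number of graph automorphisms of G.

12

The vertices split by degree into {2, 3} (degree 3) and {0, 1, 4} (degree 2); every edge runs between the two parts, so G is the complete bipartite graph K_{2,3}. The parts have unequal sizes, so no automorphism swaps them; each part is permuted independently, giving S_2 × S_3 of order 2!·3! = 12.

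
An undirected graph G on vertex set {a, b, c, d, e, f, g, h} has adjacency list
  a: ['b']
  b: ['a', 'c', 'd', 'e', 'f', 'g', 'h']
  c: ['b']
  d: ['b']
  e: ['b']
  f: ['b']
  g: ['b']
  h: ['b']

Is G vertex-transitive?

Vertex b is the only vertex of degree 7, so every automorphism fixes it; G is not vertex-transitive.

No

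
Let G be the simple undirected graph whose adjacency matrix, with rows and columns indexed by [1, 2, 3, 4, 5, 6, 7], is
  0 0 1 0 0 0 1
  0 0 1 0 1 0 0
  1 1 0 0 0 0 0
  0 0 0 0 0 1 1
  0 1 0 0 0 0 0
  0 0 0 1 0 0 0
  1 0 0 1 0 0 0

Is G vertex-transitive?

Automorphisms preserve degree, but G has vertices of degree 1 and vertices of degree 2; no automorphism maps one to the other, so G is not vertex-transitive.

No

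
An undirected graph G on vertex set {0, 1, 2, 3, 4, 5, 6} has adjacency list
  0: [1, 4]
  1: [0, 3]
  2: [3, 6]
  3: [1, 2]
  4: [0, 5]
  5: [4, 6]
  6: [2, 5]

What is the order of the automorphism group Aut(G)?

Every vertex has degree 2 and the graph is connected, so G is the 7-cycle C_7. C_7 has 7 rotations and 7 reflections, so Aut(C_7) ≅ D_7 of order 14.

14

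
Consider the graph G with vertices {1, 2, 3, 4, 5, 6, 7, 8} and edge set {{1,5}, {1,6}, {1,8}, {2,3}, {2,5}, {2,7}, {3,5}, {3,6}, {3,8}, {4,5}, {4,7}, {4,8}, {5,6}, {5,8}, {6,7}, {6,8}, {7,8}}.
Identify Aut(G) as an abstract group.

{e}

Degrees alone do not determine every vertex (e.g. 1 and 2 both have degree 3), but their neighbour-degree multisets differ: N(1) has degrees [5, 6, 6] while N(2) has degrees [4, 4, 6]. Repeating this refinement separates all vertices, so the only automorphism is the identity.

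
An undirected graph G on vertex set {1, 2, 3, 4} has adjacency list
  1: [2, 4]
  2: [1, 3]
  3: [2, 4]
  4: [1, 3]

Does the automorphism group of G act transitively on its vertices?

Yes

G is 2-regular and bipartite on 2^2 = 4 vertices with girth 4; it is the hypercube graph Q_2. The symmetry group of the 2-cube is the hyperoctahedral group B_2 = Z_2 ≀ S_2, of order 2^2·2! = 8. Under this action every vertex can be carried to every other, so G is vertex-transitive.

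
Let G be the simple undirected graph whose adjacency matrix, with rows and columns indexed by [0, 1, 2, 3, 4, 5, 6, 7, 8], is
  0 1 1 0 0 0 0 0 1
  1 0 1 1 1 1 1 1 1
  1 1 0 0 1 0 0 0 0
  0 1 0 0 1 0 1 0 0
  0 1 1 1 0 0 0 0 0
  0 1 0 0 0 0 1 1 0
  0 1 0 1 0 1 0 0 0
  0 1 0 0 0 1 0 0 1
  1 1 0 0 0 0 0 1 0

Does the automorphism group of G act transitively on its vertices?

No

Vertex 1 is the only vertex of degree 8, so every automorphism fixes it; G is not vertex-transitive.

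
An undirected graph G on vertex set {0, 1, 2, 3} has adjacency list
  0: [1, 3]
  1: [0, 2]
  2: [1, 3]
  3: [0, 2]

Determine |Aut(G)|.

8

Every vertex has degree 2 and the graph is connected, so G is the 4-cycle C_4. C_4 has 4 rotations and 4 reflections, so Aut(C_4) ≅ D_4 of order 8.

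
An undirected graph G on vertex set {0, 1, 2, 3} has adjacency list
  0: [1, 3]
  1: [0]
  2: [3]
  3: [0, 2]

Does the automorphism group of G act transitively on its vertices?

Automorphisms preserve degree, but G has vertices of degree 1 and vertices of degree 2; no automorphism maps one to the other, so G is not vertex-transitive.

No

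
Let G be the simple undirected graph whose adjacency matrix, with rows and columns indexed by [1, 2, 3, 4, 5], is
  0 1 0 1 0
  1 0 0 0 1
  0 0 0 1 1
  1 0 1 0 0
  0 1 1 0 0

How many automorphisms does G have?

10

Every vertex has degree 2 and the graph is connected, so G is the 5-cycle C_5. The automorphisms of the 5-cycle are exactly the symmetries of a regular 5-gon: the dihedral group D_5, |D_5| = 10.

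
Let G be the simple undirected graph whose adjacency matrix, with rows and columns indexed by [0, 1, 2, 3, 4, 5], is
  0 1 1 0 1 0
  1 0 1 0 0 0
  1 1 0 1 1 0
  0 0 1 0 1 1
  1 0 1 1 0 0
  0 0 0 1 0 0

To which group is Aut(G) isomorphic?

1

Degrees alone do not determine every vertex (e.g. 0 and 3 both have degree 3), but their neighbour-degree multisets differ: N(0) has degrees [2, 3, 4] while N(3) has degrees [1, 3, 4]. Repeating this refinement separates all vertices, so the only automorphism is the identity.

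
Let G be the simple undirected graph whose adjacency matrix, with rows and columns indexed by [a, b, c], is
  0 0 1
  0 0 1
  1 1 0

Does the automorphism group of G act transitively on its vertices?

No

Vertex c is the only vertex of degree 2, so every automorphism fixes it; G is not vertex-transitive.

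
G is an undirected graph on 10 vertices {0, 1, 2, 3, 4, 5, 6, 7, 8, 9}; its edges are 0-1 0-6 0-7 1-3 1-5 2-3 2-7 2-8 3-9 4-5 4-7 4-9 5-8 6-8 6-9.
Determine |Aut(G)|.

120

G is 3-regular on 10 vertices with no triangles and no 4-cycles (girth 5): this is the Petersen graph. It is a classical fact that the Petersen graph has automorphism group S_5 (order 120), arising from its description as the Kneser graph K(5,2).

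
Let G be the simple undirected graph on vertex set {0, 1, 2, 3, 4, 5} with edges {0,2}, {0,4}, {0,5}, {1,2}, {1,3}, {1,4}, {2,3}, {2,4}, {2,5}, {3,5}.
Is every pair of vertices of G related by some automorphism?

Vertex 2 is the only vertex of degree 5, so every automorphism fixes it; G is not vertex-transitive.

No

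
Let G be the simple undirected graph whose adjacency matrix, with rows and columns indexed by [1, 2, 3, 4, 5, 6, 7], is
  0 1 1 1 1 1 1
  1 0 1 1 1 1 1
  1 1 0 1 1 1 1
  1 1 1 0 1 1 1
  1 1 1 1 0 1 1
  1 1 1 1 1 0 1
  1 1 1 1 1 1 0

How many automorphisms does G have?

5040

All 7 vertices are pairwise adjacent: G = K_7. Any permutation of the 7 vertices preserves K_7, so Aut(K_7) = S_7 of order 7! = 5040.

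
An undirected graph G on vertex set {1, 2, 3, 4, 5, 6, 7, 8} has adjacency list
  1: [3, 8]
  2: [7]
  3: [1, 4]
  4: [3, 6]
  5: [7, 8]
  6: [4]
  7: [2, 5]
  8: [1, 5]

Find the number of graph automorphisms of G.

The degree sequence is [2, 1, 2, 2, 2, 1, 2, 2]; the two degree-1 vertices 2 and 6 are the ends of a path, so G = P_8. A path has exactly one nontrivial symmetry — reversal — giving Aut(G) of order 2.

2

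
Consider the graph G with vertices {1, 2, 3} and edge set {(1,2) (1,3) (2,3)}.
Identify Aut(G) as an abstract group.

Every vertex has degree 2, so G is the complete graph K_3. Any permutation of the 3 vertices preserves K_3, so Aut(K_3) = S_3 of order 3! = 6.

the symmetric group on 3 letters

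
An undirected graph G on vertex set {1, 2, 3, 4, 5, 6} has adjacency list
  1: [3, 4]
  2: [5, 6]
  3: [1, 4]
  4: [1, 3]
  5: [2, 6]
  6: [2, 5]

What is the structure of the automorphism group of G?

D_3 ≀ Z_2

G has two connected components, {1, 3, 4} and {2, 5, 6}; each is 2-regular, so G = C_3 ⊔ C_3. With two isomorphic components, Aut(G) = Aut(C_3) ≀ S_2 = (D_3 × D_3) ⋊ Z_2: permute each cycle by D_3, then optionally swap the two cycles. Order 2·(2·3)² = 72.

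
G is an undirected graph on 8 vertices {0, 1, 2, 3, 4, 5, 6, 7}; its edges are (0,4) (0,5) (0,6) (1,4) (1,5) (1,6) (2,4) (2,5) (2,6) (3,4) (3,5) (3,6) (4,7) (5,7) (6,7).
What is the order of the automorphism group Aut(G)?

The vertices split by degree into {4, 5, 6} (degree 5) and {0, 1, 2, 3, 7} (degree 3); every edge runs between the two parts, so G is the complete bipartite graph K_{3,5}. Automorphisms preserve the bipartition setwise (since the parts differ in size) and act as S_5 × S_3 within it; |Aut| = 720.

720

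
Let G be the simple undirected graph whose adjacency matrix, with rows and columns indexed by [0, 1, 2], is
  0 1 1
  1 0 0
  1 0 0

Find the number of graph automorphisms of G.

The degree sequence is [2, 1, 1]; the two degree-1 vertices 1 and 2 are the ends of a path, so G = P_3. A path has exactly one nontrivial symmetry — reversal — giving Aut(G) of order 2.

2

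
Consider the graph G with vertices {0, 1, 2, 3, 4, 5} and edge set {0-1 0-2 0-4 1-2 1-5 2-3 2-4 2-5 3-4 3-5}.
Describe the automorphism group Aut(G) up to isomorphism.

D_5

Vertex 2 is the unique vertex of degree 5; the remaining 5 vertices each have degree 3 and induce a cycle, so G is the wheel on 6 vertices with hub 2. With the hub fixed, the remaining symmetry is that of the rim cycle C_5, giving the dihedral group D_5.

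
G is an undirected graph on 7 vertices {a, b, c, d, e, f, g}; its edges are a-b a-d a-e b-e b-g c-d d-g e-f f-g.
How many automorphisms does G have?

The degree sequence is [3, 3, 1, 3, 3, 2, 3]. Checking the degree-preserving permutations of the vertex set shows that none except the identity preserves every edge, so Aut(G) is trivial.

1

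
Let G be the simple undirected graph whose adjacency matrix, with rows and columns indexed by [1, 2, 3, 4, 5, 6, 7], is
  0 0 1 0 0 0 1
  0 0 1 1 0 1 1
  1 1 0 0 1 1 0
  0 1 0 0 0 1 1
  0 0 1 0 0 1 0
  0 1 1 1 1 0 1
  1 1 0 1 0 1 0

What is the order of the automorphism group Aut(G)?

1

Degrees alone do not determine every vertex (e.g. 1 and 5 both have degree 2), but their neighbour-degree multisets differ: N(1) has degrees [4, 4] while N(5) has degrees [4, 5]. Repeating this refinement separates all vertices, so the only automorphism is the identity.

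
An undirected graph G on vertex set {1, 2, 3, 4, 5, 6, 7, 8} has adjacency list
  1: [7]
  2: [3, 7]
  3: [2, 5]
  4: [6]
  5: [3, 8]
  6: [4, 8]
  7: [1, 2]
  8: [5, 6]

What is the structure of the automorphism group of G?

the cyclic group of order 2

The degree sequence is [1, 2, 2, 1, 2, 2, 2, 2]; the two degree-1 vertices 1 and 4 are the ends of a path, so G = P_8. The only nontrivial automorphism of a path is the end-to-end reflection, so Aut(G) ≅ Z_2.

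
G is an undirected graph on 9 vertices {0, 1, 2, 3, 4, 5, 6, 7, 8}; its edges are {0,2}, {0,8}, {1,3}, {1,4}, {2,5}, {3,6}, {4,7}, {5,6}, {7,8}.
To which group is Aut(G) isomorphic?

Every vertex has degree 2 and the graph is connected, so G is the 9-cycle C_9. C_9 has 9 rotations and 9 reflections, so Aut(C_9) ≅ D_9 of order 18.

the dihedral group of order 18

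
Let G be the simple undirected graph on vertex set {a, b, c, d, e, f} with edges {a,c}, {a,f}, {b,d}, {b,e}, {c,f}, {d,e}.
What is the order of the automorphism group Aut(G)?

72

G has two connected components, {a, c, f} and {b, d, e}; each is 2-regular, so G = C_3 ⊔ C_3. With two isomorphic components, Aut(G) = Aut(C_3) ≀ S_2 = (D_3 × D_3) ⋊ Z_2: permute each cycle by D_3, then optionally swap the two cycles. Order 2·(2·3)² = 72.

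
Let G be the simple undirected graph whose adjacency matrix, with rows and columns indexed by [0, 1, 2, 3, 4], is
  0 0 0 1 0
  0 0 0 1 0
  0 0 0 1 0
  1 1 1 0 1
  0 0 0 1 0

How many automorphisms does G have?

24

Vertex 3 has degree 4 and every other vertex has degree 1, so G is the star K_{1,4} with centre 3. Any automorphism fixes the centre and permutes the 4 leaves freely, so Aut(G) ≅ S_4 of order 4! = 24.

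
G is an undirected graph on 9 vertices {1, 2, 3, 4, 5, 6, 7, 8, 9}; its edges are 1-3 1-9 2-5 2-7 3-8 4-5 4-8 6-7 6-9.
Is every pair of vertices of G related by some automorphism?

Every vertex has degree 2 and the graph is connected, so G is the 9-cycle C_9. The automorphisms of the 9-cycle are exactly the symmetries of a regular 9-gon: the dihedral group D_9, |D_9| = 18. Under this action every vertex can be carried to every other, so G is vertex-transitive.

Yes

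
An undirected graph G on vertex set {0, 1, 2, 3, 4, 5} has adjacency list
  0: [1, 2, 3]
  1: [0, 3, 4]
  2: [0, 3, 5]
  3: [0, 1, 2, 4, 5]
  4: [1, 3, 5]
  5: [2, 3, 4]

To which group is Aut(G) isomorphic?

Vertex 3 is the unique vertex of degree 5; the remaining 5 vertices each have degree 3 and induce a cycle, so G is the wheel on 6 vertices with hub 3. With the hub fixed, the remaining symmetry is that of the rim cycle C_5, giving the dihedral group D_5.

the dihedral group of order 10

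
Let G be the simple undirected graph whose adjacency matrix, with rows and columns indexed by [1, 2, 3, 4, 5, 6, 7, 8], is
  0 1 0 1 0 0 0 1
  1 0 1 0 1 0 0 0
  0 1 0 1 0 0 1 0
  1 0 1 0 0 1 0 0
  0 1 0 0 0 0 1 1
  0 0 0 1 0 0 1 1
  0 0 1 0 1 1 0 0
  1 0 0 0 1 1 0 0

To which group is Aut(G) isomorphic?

G is 3-regular and bipartite on 2^3 = 8 vertices with girth 4; it is the hypercube graph Q_3. Aut(Q_3) consists of the signed permutations of the 3 coordinate axes: 3! permutations times 2^3 sign flips, so |Aut| = 2^3·3! = 48.

Z_2^3 ⋊ S_3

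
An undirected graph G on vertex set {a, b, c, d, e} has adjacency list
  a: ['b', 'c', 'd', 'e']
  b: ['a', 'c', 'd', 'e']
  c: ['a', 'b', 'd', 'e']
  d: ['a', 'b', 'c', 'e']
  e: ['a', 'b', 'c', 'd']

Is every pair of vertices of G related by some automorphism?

Yes

Every vertex has degree 4, so G is the complete graph K_5. Any permutation of the 5 vertices preserves K_5, so Aut(K_5) = S_5 of order 5! = 120. This group acts transitively on the 5 vertices.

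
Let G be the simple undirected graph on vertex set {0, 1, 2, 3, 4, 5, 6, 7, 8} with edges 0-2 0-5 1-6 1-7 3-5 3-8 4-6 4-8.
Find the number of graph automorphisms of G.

The degree sequence is [2, 2, 1, 2, 2, 2, 2, 1, 2]; the two degree-1 vertices 2 and 7 are the ends of a path, so G = P_9. The only nontrivial automorphism of a path is the end-to-end reflection, so Aut(G) ≅ Z_2.

2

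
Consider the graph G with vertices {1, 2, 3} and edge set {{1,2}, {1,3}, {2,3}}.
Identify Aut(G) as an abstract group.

the symmetric group on 3 letters

All 3 vertices are pairwise adjacent: G = K_3. Every bijection on the vertex set is an automorphism of K_3; hence Aut(K_3) ≅ S_3, order 6.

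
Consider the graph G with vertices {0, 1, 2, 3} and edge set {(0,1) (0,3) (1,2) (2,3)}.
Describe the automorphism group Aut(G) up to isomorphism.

G is 2-regular and bipartite with parts {1, 3} and {0, 2} (each part is independent and every cross-pair is an edge), so G = K_{2,2}. Aut(K_{2,2}) is the wreath product S_2 ≀ Z_2: permute within each part, then optionally swap the parts; |Aut| = 2·(2!)² = 8.

(S_2 × S_2) ⋊ Z_2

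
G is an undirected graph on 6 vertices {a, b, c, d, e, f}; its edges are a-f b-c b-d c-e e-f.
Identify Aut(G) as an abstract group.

The degree sequence is [1, 2, 2, 1, 2, 2]; the two degree-1 vertices a and d are the ends of a path, so G = P_6. The only nontrivial automorphism of a path is the end-to-end reflection, so Aut(G) ≅ Z_2.

C_2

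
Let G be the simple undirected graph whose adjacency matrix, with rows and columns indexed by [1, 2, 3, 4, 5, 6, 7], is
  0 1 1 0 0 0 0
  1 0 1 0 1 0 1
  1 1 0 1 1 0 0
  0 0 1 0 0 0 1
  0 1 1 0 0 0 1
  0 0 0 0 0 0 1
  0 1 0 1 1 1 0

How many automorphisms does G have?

1

The degree sequence is [2, 4, 4, 2, 3, 1, 4]. Checking the degree-preserving permutations of the vertex set shows that none except the identity preserves every edge, so Aut(G) is trivial.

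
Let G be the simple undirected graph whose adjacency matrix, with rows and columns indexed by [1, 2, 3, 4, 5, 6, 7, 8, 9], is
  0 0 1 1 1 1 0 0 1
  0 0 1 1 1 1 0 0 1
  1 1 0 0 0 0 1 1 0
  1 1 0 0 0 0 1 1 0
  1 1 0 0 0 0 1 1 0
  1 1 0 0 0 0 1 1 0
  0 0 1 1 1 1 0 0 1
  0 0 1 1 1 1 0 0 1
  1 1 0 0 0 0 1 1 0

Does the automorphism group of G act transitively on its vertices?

Automorphisms preserve degree, but G has vertices of degree 4 and vertices of degree 5; no automorphism maps one to the other, so G is not vertex-transitive.

No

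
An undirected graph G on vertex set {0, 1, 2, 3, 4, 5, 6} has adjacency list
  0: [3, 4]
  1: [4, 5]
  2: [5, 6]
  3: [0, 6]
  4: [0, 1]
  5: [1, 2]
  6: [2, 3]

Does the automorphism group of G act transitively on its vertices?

G is 2-regular and connected on 7 vertices, i.e. the cycle C_7. C_7 has 7 rotations and 7 reflections, so Aut(C_7) ≅ D_7 of order 14. This group acts transitively on the 7 vertices.

Yes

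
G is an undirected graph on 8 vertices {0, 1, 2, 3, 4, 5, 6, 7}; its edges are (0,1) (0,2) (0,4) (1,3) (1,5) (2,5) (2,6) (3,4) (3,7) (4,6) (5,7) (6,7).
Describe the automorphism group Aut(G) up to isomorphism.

Z_2^3 ⋊ S_3

G is 3-regular and bipartite on 2^3 = 8 vertices with girth 4; it is the hypercube graph Q_3. The symmetry group of the 3-cube is the hyperoctahedral group B_3 = Z_2 ≀ S_3, of order 2^3·3! = 48.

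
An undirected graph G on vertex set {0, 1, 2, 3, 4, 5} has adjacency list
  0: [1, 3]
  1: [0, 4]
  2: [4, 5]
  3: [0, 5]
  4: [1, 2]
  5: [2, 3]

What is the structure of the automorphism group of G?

D_6

G is 2-regular and connected on 6 vertices, i.e. the cycle C_6. C_6 has 6 rotations and 6 reflections, so Aut(C_6) ≅ D_6 of order 12.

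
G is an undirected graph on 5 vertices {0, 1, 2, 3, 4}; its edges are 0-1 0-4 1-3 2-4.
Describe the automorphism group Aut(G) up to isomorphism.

The degree sequence is [2, 2, 1, 1, 2]; the two degree-1 vertices 2 and 3 are the ends of a path, so G = P_5. A path has exactly one nontrivial symmetry — reversal — giving Aut(G) of order 2.

C_2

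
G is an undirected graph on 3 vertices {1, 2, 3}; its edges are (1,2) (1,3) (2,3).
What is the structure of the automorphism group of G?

All 3 vertices are pairwise adjacent: G = K_3. Any permutation of the 3 vertices preserves K_3, so Aut(K_3) = S_3 of order 3! = 6.

S_3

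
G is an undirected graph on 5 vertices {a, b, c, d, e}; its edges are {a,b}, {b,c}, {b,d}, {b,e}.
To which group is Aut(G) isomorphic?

the symmetric group on 4 letters

Vertex b has degree 4 and every other vertex has degree 1, so G is the star K_{1,4} with centre b. The 4 leaves are pairwise interchangeable while the centre is fixed, giving Aut(G) = S_4.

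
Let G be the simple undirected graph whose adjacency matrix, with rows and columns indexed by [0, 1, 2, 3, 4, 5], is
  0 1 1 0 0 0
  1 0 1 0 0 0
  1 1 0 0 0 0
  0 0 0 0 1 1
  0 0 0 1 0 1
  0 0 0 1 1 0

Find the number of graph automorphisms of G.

G has two connected components, {3, 4, 5} and {0, 1, 2}; each is 2-regular, so G = C_3 ⊔ C_3. With two isomorphic components, Aut(G) = Aut(C_3) ≀ S_2 = (D_3 × D_3) ⋊ Z_2: permute each cycle by D_3, then optionally swap the two cycles. Order 2·(2·3)² = 72.

72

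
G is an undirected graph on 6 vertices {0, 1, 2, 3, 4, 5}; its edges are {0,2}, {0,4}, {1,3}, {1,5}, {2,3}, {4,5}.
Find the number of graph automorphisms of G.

12

G is 2-regular and connected on 6 vertices, i.e. the cycle C_6. The automorphisms of the 6-cycle are exactly the symmetries of a regular 6-gon: the dihedral group D_6, |D_6| = 12.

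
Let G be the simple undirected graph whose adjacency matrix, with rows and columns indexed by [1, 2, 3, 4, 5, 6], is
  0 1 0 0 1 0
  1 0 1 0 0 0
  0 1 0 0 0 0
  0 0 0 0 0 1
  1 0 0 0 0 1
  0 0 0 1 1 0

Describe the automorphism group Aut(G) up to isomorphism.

The degree sequence is [2, 2, 1, 1, 2, 2]; the two degree-1 vertices 3 and 4 are the ends of a path, so G = P_6. A path has exactly one nontrivial symmetry — reversal — giving Aut(G) of order 2.

C_2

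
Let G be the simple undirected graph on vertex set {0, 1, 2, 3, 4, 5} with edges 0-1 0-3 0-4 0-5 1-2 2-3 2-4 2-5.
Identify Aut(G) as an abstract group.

S_4 × S_2

The vertices split by degree into {0, 2} (degree 4) and {1, 3, 4, 5} (degree 2); every edge runs between the two parts, so G is the complete bipartite graph K_{2,4}. Automorphisms preserve the bipartition setwise (since the parts differ in size) and act as S_4 × S_2 within it; |Aut| = 48.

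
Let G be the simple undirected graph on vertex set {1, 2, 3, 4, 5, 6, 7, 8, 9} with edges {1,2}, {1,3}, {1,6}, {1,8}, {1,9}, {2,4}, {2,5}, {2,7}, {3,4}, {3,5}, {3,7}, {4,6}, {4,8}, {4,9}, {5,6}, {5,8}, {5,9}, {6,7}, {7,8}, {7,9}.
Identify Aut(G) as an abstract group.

The vertices split by degree into {1, 4, 5, 7} (degree 5) and {2, 3, 6, 8, 9} (degree 4); every edge runs between the two parts, so G is the complete bipartite graph K_{4,5}. The parts have unequal sizes, so no automorphism swaps them; each part is permuted independently, giving S_4 × S_5 of order 4!·5! = 2880.

S_4 × S_5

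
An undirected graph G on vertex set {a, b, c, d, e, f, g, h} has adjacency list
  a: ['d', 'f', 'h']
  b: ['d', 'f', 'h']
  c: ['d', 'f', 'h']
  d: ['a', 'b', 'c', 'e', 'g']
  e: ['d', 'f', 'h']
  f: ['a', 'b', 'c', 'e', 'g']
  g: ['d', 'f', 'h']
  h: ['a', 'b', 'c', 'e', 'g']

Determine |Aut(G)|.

720

The vertices split by degree into {d, f, h} (degree 5) and {a, b, c, e, g} (degree 3); every edge runs between the two parts, so G is the complete bipartite graph K_{3,5}. The parts have unequal sizes, so no automorphism swaps them; each part is permuted independently, giving S_5 × S_3 of order 5!·3! = 720.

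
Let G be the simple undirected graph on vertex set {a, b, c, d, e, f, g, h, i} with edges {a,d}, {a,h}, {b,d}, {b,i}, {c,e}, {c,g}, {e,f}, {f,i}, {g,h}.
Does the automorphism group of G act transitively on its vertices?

Yes

G is 2-regular and connected on 9 vertices, i.e. the cycle C_9. The automorphisms of the 9-cycle are exactly the symmetries of a regular 9-gon: the dihedral group D_9, |D_9| = 18. Under this action every vertex can be carried to every other, so G is vertex-transitive.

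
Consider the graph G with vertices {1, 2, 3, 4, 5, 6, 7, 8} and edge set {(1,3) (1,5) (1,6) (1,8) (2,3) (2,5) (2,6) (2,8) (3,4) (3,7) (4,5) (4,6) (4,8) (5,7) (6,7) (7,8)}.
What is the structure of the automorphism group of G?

S_4 ≀ Z_2

G is 4-regular and bipartite with parts {3, 5, 6, 8} and {1, 2, 4, 7} (each part is independent and every cross-pair is an edge), so G = K_{4,4}. Each part can be permuted independently (S_4 × S_4) and the two equal-size parts can also be swapped, giving (S_4 × S_4) ⋊ Z_2 of order 2·(4!)² = 1152.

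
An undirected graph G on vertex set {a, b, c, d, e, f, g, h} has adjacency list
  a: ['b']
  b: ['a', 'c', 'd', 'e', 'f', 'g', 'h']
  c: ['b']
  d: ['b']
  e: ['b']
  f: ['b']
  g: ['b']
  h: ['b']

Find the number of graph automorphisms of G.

5040

Vertex b has degree 7 and every other vertex has degree 1, so G is the star K_{1,7} with centre b. Any automorphism fixes the centre and permutes the 7 leaves freely, so Aut(G) ≅ S_7 of order 7! = 5040.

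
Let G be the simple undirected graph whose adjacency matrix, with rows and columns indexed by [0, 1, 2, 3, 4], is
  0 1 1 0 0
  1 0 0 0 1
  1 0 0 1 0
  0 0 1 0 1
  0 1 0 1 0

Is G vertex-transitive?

Yes

G is 2-regular and connected on 5 vertices, i.e. the cycle C_5. C_5 has 5 rotations and 5 reflections, so Aut(C_5) ≅ D_5 of order 10. This group acts transitively on the 5 vertices.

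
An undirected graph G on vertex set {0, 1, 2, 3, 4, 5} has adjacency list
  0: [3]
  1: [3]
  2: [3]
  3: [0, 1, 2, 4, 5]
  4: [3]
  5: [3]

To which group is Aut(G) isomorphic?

the symmetric group on 5 letters

Vertex 3 has degree 5 and every other vertex has degree 1, so G is the star K_{1,5} with centre 3. Any automorphism fixes the centre and permutes the 5 leaves freely, so Aut(G) ≅ S_5 of order 5! = 120.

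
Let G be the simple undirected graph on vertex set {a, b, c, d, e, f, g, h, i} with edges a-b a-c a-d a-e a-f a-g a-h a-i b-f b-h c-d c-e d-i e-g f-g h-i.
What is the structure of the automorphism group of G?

the dihedral group of order 16

Vertex a is the unique vertex of degree 8; the remaining 8 vertices each have degree 3 and induce a cycle, so G is the wheel on 9 vertices with hub a. Every automorphism fixes the hub and acts on the rim 8-cycle, so Aut(G) ≅ Aut(C_8) = D_8 of order 16.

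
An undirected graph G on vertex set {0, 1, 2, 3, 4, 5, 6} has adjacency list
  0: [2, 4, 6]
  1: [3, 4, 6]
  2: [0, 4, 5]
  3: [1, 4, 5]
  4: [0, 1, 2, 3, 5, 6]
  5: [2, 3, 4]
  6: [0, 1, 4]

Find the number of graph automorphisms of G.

12

Vertex 4 is the unique vertex of degree 6; the remaining 6 vertices each have degree 3 and induce a cycle, so G is the wheel on 7 vertices with hub 4. Every automorphism fixes the hub and acts on the rim 6-cycle, so Aut(G) ≅ Aut(C_6) = D_6 of order 12.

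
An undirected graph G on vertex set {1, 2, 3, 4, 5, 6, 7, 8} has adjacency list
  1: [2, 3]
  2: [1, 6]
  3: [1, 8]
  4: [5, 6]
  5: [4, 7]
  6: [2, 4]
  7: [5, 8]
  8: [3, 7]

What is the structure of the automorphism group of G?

the dihedral group of order 16

Every vertex has degree 2 and the graph is connected, so G is the 8-cycle C_8. C_8 has 8 rotations and 8 reflections, so Aut(C_8) ≅ D_8 of order 16.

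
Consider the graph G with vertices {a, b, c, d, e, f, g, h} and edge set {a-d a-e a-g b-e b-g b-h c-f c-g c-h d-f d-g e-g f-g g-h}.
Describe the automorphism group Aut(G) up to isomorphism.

Vertex g is the unique vertex of degree 7; the remaining 7 vertices each have degree 3 and induce a cycle, so G is the wheel on 8 vertices with hub g. Every automorphism fixes the hub and acts on the rim 7-cycle, so Aut(G) ≅ Aut(C_7) = D_7 of order 14.

D_7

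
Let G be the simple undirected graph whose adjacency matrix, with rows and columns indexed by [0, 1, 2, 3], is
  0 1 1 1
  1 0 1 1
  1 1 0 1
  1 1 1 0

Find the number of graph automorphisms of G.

24

All 4 vertices are pairwise adjacent: G = K_4. Every bijection on the vertex set is an automorphism of K_4; hence Aut(K_4) ≅ S_4, order 24.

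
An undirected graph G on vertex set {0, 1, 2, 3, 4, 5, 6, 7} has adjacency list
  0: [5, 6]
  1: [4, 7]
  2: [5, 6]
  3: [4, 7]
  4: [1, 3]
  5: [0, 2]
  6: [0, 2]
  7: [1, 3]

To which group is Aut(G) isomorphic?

G has two connected components, {0, 2, 5, 6} and {1, 3, 4, 7}; each is 2-regular, so G = C_4 ⊔ C_4. With two isomorphic components, Aut(G) = Aut(C_4) ≀ S_2 = (D_4 × D_4) ⋊ Z_2: permute each cycle by D_4, then optionally swap the two cycles. Order 2·(2·4)² = 128.

D_4 ≀ Z_2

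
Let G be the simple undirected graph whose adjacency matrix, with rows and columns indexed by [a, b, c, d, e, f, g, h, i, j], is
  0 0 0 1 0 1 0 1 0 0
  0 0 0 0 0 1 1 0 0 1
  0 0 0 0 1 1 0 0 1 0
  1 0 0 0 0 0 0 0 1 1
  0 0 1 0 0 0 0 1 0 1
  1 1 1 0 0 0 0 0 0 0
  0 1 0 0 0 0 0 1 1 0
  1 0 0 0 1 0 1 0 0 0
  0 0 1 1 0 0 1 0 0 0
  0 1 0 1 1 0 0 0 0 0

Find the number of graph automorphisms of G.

G is 3-regular on 10 vertices with no triangles and no 4-cycles (girth 5): this is the Petersen graph. It is a classical fact that the Petersen graph has automorphism group S_5 (order 120), arising from its description as the Kneser graph K(5,2).

120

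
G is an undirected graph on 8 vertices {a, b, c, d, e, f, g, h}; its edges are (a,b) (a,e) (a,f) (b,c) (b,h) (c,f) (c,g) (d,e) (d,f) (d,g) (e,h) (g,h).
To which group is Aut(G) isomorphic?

G is 3-regular and bipartite on 2^3 = 8 vertices with girth 4; it is the hypercube graph Q_3. Aut(Q_3) consists of the signed permutations of the 3 coordinate axes: 3! permutations times 2^3 sign flips, so |Aut| = 2^3·3! = 48.

Z_2^3 ⋊ S_3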